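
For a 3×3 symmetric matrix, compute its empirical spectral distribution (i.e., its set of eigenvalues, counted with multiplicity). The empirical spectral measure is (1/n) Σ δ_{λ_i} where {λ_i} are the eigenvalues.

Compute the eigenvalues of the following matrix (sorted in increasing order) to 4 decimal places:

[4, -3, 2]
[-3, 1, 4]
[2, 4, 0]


Since M is real symmetric, all three eigenvalues are real; they are the roots of det(λI − M) = λ³ − (tr M) λ² + s λ − det M, where s is the sum of the principal 2×2 minors.
tr M = 4 + 1 + 0 = 5.
s = (4·1 − (-3)²) + (4·0 − 2²) + (1·0 − 4²) = -5 + (-4) + (-16) = -25.
det M (expand along row 1) = 4·(-16) − (-3)·(-8) + 2·(-14) = -116.
Characteristic polynomial: λ³ − 5λ² − 25λ + 116 = 0.
Substitute λ = y + (tr M)/3 = y + 1.666667 to remove the quadratic term: y³ + p·y + q = 0 with p = s − (tr M)²/3 = -33.333333 and q = −2(tr M)³/27 + (tr M)·s/3 − det M = 65.074074.
Three real roots ⇒ use the trigonometric (Viète) form: r = 2√(−p/3) = 6.666667, φ = arccos(3q/(p·r)) = arccos(-0.878500) = 2.643510 rad.
y_k = r·cos(φ/3 − 2πk/3) for k = 0, 1, 2 gives y = 4.241660, 2.333333, -6.574994.
λ_k = y_k + 1.666667 gives λ = 5.9083, 4.0000, -4.9083 (check: the sum is 5.0000 = tr M).

Eigenvalues sorted in increasing order: [-4.9083, 4.0000, 5.9083].


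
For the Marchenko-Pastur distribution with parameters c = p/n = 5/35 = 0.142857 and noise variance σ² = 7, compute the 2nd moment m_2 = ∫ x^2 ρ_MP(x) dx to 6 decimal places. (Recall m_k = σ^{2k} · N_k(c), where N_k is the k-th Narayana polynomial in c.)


E[X²] = σ⁴ (1 + c) (second MP moment). With σ² = 7 (so σ⁴ = 49) and c = 5/35 = 0.142857: E[X²] = 49 · (1 + 0.142857) = 49 · 1.142857.

So E[X^2] = 56.000000.


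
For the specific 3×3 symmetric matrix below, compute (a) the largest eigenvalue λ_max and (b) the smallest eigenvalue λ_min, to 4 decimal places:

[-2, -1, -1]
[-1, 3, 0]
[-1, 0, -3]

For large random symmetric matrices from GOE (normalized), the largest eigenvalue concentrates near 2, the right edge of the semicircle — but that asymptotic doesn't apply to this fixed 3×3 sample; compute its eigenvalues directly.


Since M is real symmetric, all three eigenvalues are real; they are the roots of det(λI − M) = λ³ − (tr M) λ² + s λ − det M, where s is the sum of the principal 2×2 minors.
tr M = -2 + 3 + (-3) = -2.
s = ((-2)·3 − (-1)²) + ((-2)·(-3) − (-1)²) + (3·(-3) − 0²) = -7 + 5 + (-9) = -11.
det M (expand along row 1) = (-2)·(-9) − (-1)·3 + (-1)·3 = 18.
Characteristic polynomial: λ³ + 2λ² − 11λ − 18 = 0.
Substitute λ = y + (tr M)/3 = y − 0.666667 to remove the quadratic term: y³ + p·y + q = 0 with p = s − (tr M)²/3 = -12.333333 and q = −2(tr M)³/27 + (tr M)·s/3 − det M = -10.074074.
Three real roots ⇒ use the trigonometric (Viète) form: r = 2√(−p/3) = 4.055175, φ = arccos(3q/(p·r)) = arccos(0.604277) = 0.921938 rad.
y_k = r·cos(φ/3 − 2πk/3) for k = 0, 1, 2 gives y = 3.865190, -0.870256, -2.994934.
λ_k = y_k − 0.666667 gives λ = 3.1985, -1.5369, -3.6616 (check: the sum is -2.0000 = tr M).

Hence λ_max = 3.1985 and λ_min = -3.6616.


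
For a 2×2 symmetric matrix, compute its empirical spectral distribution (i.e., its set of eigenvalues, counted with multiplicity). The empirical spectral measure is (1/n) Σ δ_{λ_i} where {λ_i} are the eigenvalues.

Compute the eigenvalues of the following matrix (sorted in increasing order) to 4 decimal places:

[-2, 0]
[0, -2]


Since M is real symmetric, both eigenvalues are real; they are the roots of det(λI − M) = λ² − (tr M) λ + det M.
tr M = -2 + (-2) = -4.
det M = (-2)·(-2) − 0² = 4 − 0 = 4.
Characteristic polynomial: λ² + 4λ + 4 = 0.
Discriminant Δ = (tr M)² − 4·det M = 16 − 16 = 0; √Δ = 0.000000.
λ = (tr M ± √Δ)/2 = (-4 ± 0.000000)/2, giving (tr M − √Δ)/2 = -2.0000 and (tr M + √Δ)/2 = -2.0000.

Eigenvalues sorted in increasing order: [-2.0000, -2.0000].


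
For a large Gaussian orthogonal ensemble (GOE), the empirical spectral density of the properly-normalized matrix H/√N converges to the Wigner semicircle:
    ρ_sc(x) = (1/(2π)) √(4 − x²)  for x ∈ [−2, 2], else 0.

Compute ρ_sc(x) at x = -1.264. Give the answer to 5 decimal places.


ρ_sc(x) = (1/(2π)) √(4 − x²). With x = -1.264:
  4 − x² = 4 − (-1.264)² = 4 − 1.597696 = 2.402304.
  √(4 − x²) = 1.549937.
  1/(2π) = 0.159155.
  ρ_sc(-1.264) = 0.159155 · 1.549937 = 0.246680.

Rounded to 5 decimal places: ρ_sc(-1.264) ≈ 0.24668.


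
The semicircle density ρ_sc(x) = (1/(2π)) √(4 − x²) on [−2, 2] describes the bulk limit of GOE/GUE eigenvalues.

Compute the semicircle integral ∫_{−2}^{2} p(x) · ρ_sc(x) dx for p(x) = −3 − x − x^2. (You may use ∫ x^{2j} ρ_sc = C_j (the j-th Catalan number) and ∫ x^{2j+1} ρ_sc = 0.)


Write p(x) = Σ a_i x^i, split into monomials and integrate each against ρ_sc separately.
Using ∫ x^{2j} ρ_sc = C_j = (1/(j+1)) C(2j, j) (Catalan numbers) and ∫ x^{2j+1} ρ_sc = 0 (odd monomials vanish by symmetry):
  i = 0 (even): a_0 · C_{0} = -3 · 1 = -3
  i = 1 (odd): ∫ x^1 ρ_sc = 0 (vanishes)
  i = 2 (even): a_2 · C_{1} = -1 · 1 = -1

Summing the contributions: ∫_{−2}^{2} p(x) ρ_sc(x) dx = (-3) + (-1) = -4.


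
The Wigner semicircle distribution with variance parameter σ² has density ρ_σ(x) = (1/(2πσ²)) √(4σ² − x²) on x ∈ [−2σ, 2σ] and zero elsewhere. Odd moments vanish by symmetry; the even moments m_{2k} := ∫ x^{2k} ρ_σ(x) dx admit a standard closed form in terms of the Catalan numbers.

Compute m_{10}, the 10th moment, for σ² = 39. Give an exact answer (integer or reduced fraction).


By the scaled semicircle moment identity, m_{2k} = σ^{2k} · C_k with k = 5.
C_5 = (1/(k+1)) · C(2k, k) = (1/6) · C(10, 5) = (1/6) · 252 = 42.
σ^{2k} = (σ²)^k = (39)^5 = 90224199.

Therefore m_{10} = σ^{10} · C_5 = 90224199 · 42 = 3789416358.


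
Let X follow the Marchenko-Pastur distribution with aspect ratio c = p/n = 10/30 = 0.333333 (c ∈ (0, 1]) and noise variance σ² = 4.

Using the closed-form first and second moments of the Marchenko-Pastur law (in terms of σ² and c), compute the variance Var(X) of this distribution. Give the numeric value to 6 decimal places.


Recall the MP moments m_1 = E[X] = σ² and m_2 = E[X²] = σ⁴ (1 + c).
m_1 = E[X] = σ² = 4, so m_1² = 16.
m_2 = E[X²] = σ⁴ (1 + c) = 16 · (1 + 0.333333) = 16 · 1.333333 = 21.333333.
(Note m_2 − m_1² simplifies to c · σ⁴ = 0.333333 · 16.)

Var(X) = m_2 − m_1² = 21.333333 − 16 = 5.333333.


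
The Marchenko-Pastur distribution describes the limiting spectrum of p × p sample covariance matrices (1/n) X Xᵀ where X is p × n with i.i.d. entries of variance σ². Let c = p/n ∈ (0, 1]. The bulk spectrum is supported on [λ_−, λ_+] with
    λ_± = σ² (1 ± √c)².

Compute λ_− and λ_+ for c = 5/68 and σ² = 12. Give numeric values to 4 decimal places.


c = 5/68 = 0.073529; √c = 0.271163.
λ_− = σ² (1 − √c)² = 12 · (1 − 0.271163)² = 12 · (0.728837)² = 6.374439.
λ_+ = σ² (1 + √c)² = 12 · (1 + 0.271163)² = 12 · (1.271163)² = 19.390267.

Rounded to 4 decimal places: λ_− ≈ 6.3744, λ_+ ≈ 19.3903.


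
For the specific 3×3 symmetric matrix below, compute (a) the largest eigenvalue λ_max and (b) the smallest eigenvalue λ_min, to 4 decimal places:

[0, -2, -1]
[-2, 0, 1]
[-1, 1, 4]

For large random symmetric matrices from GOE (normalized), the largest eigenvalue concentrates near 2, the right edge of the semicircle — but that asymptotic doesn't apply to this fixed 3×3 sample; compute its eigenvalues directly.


Since M is real symmetric, all three eigenvalues are real; they are the roots of det(λI − M) = λ³ − (tr M) λ² + s λ − det M, where s is the sum of the principal 2×2 minors.
tr M = 0 + 0 + 4 = 4.
s = (0·0 − (-2)²) + (0·4 − (-1)²) + (0·4 − 1²) = -4 + (-1) + (-1) = -6.
det M (expand along row 1) = 0·(-1) − (-2)·(-7) + (-1)·(-2) = -12.
Characteristic polynomial: λ³ − 4λ² − 6λ + 12 = 0.
Substitute λ = y + (tr M)/3 = y + 1.333333 to remove the quadratic term: y³ + p·y + q = 0 with p = s − (tr M)²/3 = -11.333333 and q = −2(tr M)³/27 + (tr M)·s/3 − det M = -0.740741.
Three real roots ⇒ use the trigonometric (Viète) form: r = 2√(−p/3) = 3.887301, φ = arccos(3q/(p·r)) = arccos(0.050441) = 1.520334 rad.
y_k = r·cos(φ/3 − 2πk/3) for k = 0, 1, 2 gives y = 3.398717, -0.065384, -3.333333.
λ_k = y_k + 1.333333 gives λ = 4.7321, 1.2679, -2.0000 (check: the sum is 4.0000 = tr M).

Hence λ_max = 4.7321 and λ_min = -2.0000.


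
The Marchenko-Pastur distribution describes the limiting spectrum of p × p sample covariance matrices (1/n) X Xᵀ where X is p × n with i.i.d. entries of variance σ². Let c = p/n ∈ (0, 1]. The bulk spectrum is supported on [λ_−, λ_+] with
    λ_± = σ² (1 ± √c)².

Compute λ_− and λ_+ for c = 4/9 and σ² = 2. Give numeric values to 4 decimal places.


c = 4/9 = 0.444444; √c = 0.666667.
λ_− = σ² (1 − √c)² = 2 · (1 − 0.666667)² = 2 · (0.333333)² = 0.222222.
λ_+ = σ² (1 + √c)² = 2 · (1 + 0.666667)² = 2 · (1.666667)² = 5.555556.

Rounded to 4 decimal places: λ_− ≈ 0.2222, λ_+ ≈ 5.5556.


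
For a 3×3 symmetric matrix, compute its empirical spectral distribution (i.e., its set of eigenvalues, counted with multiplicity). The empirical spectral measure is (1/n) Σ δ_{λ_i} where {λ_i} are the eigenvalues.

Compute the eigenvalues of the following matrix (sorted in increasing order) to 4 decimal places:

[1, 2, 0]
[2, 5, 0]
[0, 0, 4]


Since M is real symmetric, all three eigenvalues are real; they are the roots of det(λI − M) = λ³ − (tr M) λ² + s λ − det M, where s is the sum of the principal 2×2 minors.
tr M = 1 + 5 + 4 = 10.
s = (1·5 − 2²) + (1·4 − 0²) + (5·4 − 0²) = 1 + 4 + 20 = 25.
det M (expand along row 1) = 1·20 − 2·8 + 0·0 = 4.
Characteristic polynomial: λ³ − 10λ² + 25λ − 4 = 0.
Substitute λ = y + (tr M)/3 = y + 3.333333 to remove the quadratic term: y³ + p·y + q = 0 with p = s − (tr M)²/3 = -8.333333 and q = −2(tr M)³/27 + (tr M)·s/3 − det M = 5.259259.
Three real roots ⇒ use the trigonometric (Viète) form: r = 2√(−p/3) = 3.333333, φ = arccos(3q/(p·r)) = arccos(-0.568000) = 2.174870 rad.
y_k = r·cos(φ/3 − 2πk/3) for k = 0, 1, 2 gives y = 2.495094, 0.666667, -3.161760.
λ_k = y_k + 3.333333 gives λ = 5.8284, 4.0000, 0.1716 (check: the sum is 10.0000 = tr M).

Eigenvalues sorted in increasing order: [0.1716, 4.0000, 5.8284].


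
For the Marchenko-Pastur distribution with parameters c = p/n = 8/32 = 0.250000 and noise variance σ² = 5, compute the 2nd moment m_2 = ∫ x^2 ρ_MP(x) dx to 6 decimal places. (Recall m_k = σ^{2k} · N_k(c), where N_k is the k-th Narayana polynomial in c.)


E[X²] = σ⁴ (1 + c) (second MP moment). With σ² = 5 (so σ⁴ = 25) and c = 8/32 = 0.250000: E[X²] = 25 · (1 + 0.250000) = 25 · 1.250000.

So E[X^2] = 31.250000.


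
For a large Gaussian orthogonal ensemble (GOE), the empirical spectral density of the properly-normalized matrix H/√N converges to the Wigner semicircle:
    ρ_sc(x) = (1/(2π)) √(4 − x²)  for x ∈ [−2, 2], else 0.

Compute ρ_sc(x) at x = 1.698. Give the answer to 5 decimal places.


ρ_sc(x) = (1/(2π)) √(4 − x²). With x = 1.698:
  4 − x² = 4 − (1.698)² = 4 − 2.883204 = 1.116796.
  √(4 − x²) = 1.056786.
  1/(2π) = 0.159155.
  ρ_sc(1.698) = 0.159155 · 1.056786 = 0.168193.

Rounded to 5 decimal places: ρ_sc(1.698) ≈ 0.16819.


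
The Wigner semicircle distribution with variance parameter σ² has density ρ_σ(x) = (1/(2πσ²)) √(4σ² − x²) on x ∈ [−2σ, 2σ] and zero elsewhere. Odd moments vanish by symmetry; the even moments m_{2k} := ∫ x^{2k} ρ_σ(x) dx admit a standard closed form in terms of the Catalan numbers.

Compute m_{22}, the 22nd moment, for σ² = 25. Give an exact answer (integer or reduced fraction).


By the scaled semicircle moment identity, m_{2k} = σ^{2k} · C_k with k = 11.
C_11 = (1/(k+1)) · C(2k, k) = (1/12) · C(22, 11) = (1/12) · 705432 = 58786.
σ^{2k} = (σ²)^k = (25)^11 = 2384185791015625.

Therefore m_{22} = σ^{22} · C_11 = 2384185791015625 · 58786 = 140156745910644531250.


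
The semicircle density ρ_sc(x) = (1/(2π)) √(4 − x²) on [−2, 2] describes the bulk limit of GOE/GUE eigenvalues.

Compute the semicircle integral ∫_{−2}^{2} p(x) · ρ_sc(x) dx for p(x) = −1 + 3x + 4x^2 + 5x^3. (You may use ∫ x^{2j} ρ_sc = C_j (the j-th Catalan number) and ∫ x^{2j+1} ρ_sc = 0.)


Write p(x) = Σ a_i x^i, split into monomials and integrate each against ρ_sc separately.
Using ∫ x^{2j} ρ_sc = C_j = (1/(j+1)) C(2j, j) (Catalan numbers) and ∫ x^{2j+1} ρ_sc = 0 (odd monomials vanish by symmetry):
  i = 0 (even): a_0 · C_{0} = -1 · 1 = -1
  i = 1 (odd): ∫ x^1 ρ_sc = 0 (vanishes)
  i = 2 (even): a_2 · C_{1} = 4 · 1 = 4
  i = 3 (odd): ∫ x^3 ρ_sc = 0 (vanishes)

Summing the contributions: ∫_{−2}^{2} p(x) ρ_sc(x) dx = (-1) + 4 = 3.


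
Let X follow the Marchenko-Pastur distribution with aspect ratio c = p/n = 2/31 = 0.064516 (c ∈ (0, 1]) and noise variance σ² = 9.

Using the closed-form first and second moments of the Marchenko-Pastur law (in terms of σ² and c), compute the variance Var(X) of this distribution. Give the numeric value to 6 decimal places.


Recall the MP moments m_1 = E[X] = σ² and m_2 = E[X²] = σ⁴ (1 + c).
m_1 = E[X] = σ² = 9, so m_1² = 81.
m_2 = E[X²] = σ⁴ (1 + c) = 81 · (1 + 0.064516) = 81 · 1.064516 = 86.225806.
(Note m_2 − m_1² simplifies to c · σ⁴ = 0.064516 · 81.)

Var(X) = m_2 − m_1² = 86.225806 − 81 = 5.225806.


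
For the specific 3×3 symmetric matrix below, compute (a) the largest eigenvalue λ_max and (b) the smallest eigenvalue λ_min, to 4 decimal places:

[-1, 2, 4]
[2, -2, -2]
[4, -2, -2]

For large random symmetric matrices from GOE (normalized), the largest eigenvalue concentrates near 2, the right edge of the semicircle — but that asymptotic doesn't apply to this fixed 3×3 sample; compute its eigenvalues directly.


Since M is real symmetric, all three eigenvalues are real; they are the roots of det(λI − M) = λ³ − (tr M) λ² + s λ − det M, where s is the sum of the principal 2×2 minors.
tr M = -1 + (-2) + (-2) = -5.
s = ((-1)·(-2) − 2²) + ((-1)·(-2) − 4²) + ((-2)·(-2) − (-2)²) = -2 + (-14) + 0 = -16.
det M (expand along row 1) = (-1)·0 − 2·4 + 4·4 = 8.
Characteristic polynomial: λ³ + 5λ² − 16λ − 8 = 0.
Substitute λ = y + (tr M)/3 = y − 1.666667 to remove the quadratic term: y³ + p·y + q = 0 with p = s − (tr M)²/3 = -24.333333 and q = −2(tr M)³/27 + (tr M)·s/3 − det M = 27.925926.
Three real roots ⇒ use the trigonometric (Viète) form: r = 2√(−p/3) = 5.696002, φ = arccos(3q/(p·r)) = arccos(-0.604445) = 2.219866 rad.
y_k = r·cos(φ/3 − 2πk/3) for k = 0, 1, 2 gives y = 4.206491, 1.222775, -5.429266.
λ_k = y_k − 1.666667 gives λ = 2.5398, -0.4439, -7.0959 (check: the sum is -5.0000 = tr M).

Hence λ_max = 2.5398 and λ_min = -7.0959.


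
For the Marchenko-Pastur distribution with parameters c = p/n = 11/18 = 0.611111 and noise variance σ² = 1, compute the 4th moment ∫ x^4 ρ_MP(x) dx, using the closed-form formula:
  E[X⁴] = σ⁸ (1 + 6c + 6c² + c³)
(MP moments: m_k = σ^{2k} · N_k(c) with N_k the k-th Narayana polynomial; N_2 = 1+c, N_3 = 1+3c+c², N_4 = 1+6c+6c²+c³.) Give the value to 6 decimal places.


E[X⁴] = σ⁸ (1 + 6c + 6c² + c³) (fourth MP moment). With σ² = 1 (so σ⁸ = 1) and c = 11/18 = 0.611111: E[X⁴] = 1 · (1 + 6·0.611111 + 6·(0.611111)² + (0.611111)³) = 1 · 7.135631.

So E[X^4] = 7.135631.


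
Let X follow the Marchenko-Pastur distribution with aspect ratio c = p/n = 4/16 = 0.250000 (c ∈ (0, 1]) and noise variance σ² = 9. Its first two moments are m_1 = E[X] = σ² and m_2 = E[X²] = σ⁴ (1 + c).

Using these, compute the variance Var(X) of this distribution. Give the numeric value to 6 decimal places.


m_1 = E[X] = σ² = 9, so m_1² = 81.
m_2 = E[X²] = σ⁴ (1 + c) = 81 · (1 + 0.250000) = 81 · 1.250000 = 101.250000.
(Note m_2 − m_1² simplifies to c · σ⁴ = 0.250000 · 81.)

Var(X) = m_2 − m_1² = 101.250000 − 81 = 20.250000.


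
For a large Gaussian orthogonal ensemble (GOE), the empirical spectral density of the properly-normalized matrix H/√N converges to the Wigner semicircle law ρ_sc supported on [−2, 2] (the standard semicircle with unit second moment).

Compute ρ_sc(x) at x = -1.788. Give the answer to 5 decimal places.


ρ_sc(x) = (1/(2π)) √(4 − x²). With x = -1.788:
  4 − x² = 4 − (-1.788)² = 4 − 3.196944 = 0.803056.
  √(4 − x²) = 0.896134.
  1/(2π) = 0.159155.
  ρ_sc(-1.788) = 0.159155 · 0.896134 = 0.142624.

Rounded to 5 decimal places: ρ_sc(-1.788) ≈ 0.14262.


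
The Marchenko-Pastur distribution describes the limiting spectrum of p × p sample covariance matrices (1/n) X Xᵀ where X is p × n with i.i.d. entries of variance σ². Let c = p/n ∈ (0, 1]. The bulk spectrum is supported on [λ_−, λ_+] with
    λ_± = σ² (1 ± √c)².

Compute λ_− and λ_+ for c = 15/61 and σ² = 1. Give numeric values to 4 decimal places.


c = 15/61 = 0.245902; √c = 0.495885.
λ_− = σ² (1 − √c)² = 1 · (1 − 0.495885)² = 1 · (0.504115)² = 0.254132.
λ_+ = σ² (1 + √c)² = 1 · (1 + 0.495885)² = 1 · (1.495885)² = 2.237671.

Rounded to 4 decimal places: λ_− ≈ 0.2541, λ_+ ≈ 2.2377.


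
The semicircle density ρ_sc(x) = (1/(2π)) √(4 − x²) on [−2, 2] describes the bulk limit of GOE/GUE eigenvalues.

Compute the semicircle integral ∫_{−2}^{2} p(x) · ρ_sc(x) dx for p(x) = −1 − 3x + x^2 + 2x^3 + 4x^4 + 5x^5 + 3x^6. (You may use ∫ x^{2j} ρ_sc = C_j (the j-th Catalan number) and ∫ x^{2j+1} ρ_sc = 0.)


Write p(x) = Σ a_i x^i, split into monomials and integrate each against ρ_sc separately.
Using ∫ x^{2j} ρ_sc = C_j = (1/(j+1)) C(2j, j) (Catalan numbers) and ∫ x^{2j+1} ρ_sc = 0 (odd monomials vanish by symmetry):
  i = 0 (even): a_0 · C_{0} = -1 · 1 = -1
  i = 1 (odd): ∫ x^1 ρ_sc = 0 (vanishes)
  i = 2 (even): a_2 · C_{1} = 1 · 1 = 1
  i = 3 (odd): ∫ x^3 ρ_sc = 0 (vanishes)
  i = 4 (even): a_4 · C_{2} = 4 · 2 = 8
  i = 5 (odd): ∫ x^5 ρ_sc = 0 (vanishes)
  i = 6 (even): a_6 · C_{3} = 3 · 5 = 15

Summing the contributions: ∫_{−2}^{2} p(x) ρ_sc(x) dx = (-1) + 1 + 8 + 15 = 23.


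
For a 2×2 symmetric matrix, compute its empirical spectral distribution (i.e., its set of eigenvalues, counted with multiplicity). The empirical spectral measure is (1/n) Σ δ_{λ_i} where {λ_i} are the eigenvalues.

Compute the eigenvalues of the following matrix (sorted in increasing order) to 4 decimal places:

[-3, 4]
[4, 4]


Since M is real symmetric, both eigenvalues are real; they are the roots of det(λI − M) = λ² − (tr M) λ + det M.
tr M = -3 + 4 = 1.
det M = (-3)·4 − 4² = -12 − 16 = -28.
Characteristic polynomial: λ² − λ − 28 = 0.
Discriminant Δ = (tr M)² − 4·det M = 1 − (-112) = 113; √Δ = 10.630146.
λ = (tr M ± √Δ)/2 = (1 ± 10.630146)/2, giving (tr M − √Δ)/2 = -4.8151 and (tr M + √Δ)/2 = 5.8151.

Eigenvalues sorted in increasing order: [-4.8151, 5.8151].


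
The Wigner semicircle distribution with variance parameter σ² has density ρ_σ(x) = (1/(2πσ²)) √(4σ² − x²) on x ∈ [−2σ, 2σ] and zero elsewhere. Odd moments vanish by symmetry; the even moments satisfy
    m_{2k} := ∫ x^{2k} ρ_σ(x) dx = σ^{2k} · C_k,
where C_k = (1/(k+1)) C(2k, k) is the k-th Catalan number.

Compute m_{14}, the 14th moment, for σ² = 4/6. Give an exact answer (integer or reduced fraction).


By the scaled semicircle moment identity, m_{2k} = σ^{2k} · C_k with k = 7.
C_7 = (1/(k+1)) · C(2k, k) = (1/8) · C(14, 7) = (1/8) · 3432 = 429.
σ^{2k} = (σ²)^k = (4/6)^7 = 128/2187.

Therefore m_{14} = σ^{14} · C_7 = (128/2187) · 429 = 18304/729.


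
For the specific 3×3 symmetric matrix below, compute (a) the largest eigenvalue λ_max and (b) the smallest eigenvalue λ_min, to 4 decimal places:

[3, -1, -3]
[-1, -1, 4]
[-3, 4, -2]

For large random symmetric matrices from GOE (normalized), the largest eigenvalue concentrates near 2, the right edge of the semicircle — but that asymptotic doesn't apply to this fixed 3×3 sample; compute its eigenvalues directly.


Since M is real symmetric, all three eigenvalues are real; they are the roots of det(λI − M) = λ³ − (tr M) λ² + s λ − det M, where s is the sum of the principal 2×2 minors.
tr M = 3 + (-1) + (-2) = 0.
s = (3·(-1) − (-1)²) + (3·(-2) − (-3)²) + ((-1)·(-2) − 4²) = -4 + (-15) + (-14) = -33.
det M (expand along row 1) = 3·(-14) − (-1)·14 + (-3)·(-7) = -7.
Characteristic polynomial: λ³ − 33λ + 7 = 0.
Substitute λ = y + (tr M)/3 = y + 0.000000 to remove the quadratic term: y³ + p·y + q = 0 with p = s − (tr M)²/3 = -33.000000 and q = −2(tr M)³/27 + (tr M)·s/3 − det M = 7.000000.
Three real roots ⇒ use the trigonometric (Viète) form: r = 2√(−p/3) = 6.633250, φ = arccos(3q/(p·r)) = arccos(-0.095935) = 1.666880 rad.
y_k = r·cos(φ/3 − 2πk/3) for k = 0, 1, 2 gives y = 5.635411, 0.212412, -5.847822.
λ_k = y_k + 0.000000 gives λ = 5.6354, 0.2124, -5.8478 (check: the sum is 0.0000 = tr M).

Hence λ_max = 5.6354 and λ_min = -5.8478.


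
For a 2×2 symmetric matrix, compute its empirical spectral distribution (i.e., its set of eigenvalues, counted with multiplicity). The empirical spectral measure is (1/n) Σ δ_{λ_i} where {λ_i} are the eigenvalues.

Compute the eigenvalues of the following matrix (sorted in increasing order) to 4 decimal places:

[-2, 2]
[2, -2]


Since M is real symmetric, both eigenvalues are real; they are the roots of det(λI − M) = λ² − (tr M) λ + det M.
tr M = -2 + (-2) = -4.
det M = (-2)·(-2) − 2² = 4 − 4 = 0.
Characteristic polynomial: λ² + 4λ = 0.
Discriminant Δ = (tr M)² − 4·det M = 16 − 0 = 16; √Δ = 4.000000.
λ = (tr M ± √Δ)/2 = (-4 ± 4.000000)/2, giving (tr M − √Δ)/2 = -4.0000 and (tr M + √Δ)/2 = 0.0000.

Eigenvalues sorted in increasing order: [-4.0000, 0.0000].


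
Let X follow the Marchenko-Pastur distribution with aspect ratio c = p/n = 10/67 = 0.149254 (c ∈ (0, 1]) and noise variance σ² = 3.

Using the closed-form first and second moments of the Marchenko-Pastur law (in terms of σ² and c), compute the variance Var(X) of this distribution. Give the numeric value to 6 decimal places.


Recall the MP moments m_1 = E[X] = σ² and m_2 = E[X²] = σ⁴ (1 + c).
m_1 = E[X] = σ² = 3, so m_1² = 9.
m_2 = E[X²] = σ⁴ (1 + c) = 9 · (1 + 0.149254) = 9 · 1.149254 = 10.343284.
(Note m_2 − m_1² simplifies to c · σ⁴ = 0.149254 · 9.)

Var(X) = m_2 − m_1² = 10.343284 − 9 = 1.343284.


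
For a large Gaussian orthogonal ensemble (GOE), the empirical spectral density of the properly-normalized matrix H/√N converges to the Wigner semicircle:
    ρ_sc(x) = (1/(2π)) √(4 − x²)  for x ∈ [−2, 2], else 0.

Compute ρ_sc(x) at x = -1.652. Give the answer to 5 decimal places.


ρ_sc(x) = (1/(2π)) √(4 − x²). With x = -1.652:
  4 − x² = 4 − (-1.652)² = 4 − 2.729104 = 1.270896.
  √(4 − x²) = 1.127340.
  1/(2π) = 0.159155.
  ρ_sc(-1.652) = 0.159155 · 1.127340 = 0.179422.

Rounded to 5 decimal places: ρ_sc(-1.652) ≈ 0.17942.


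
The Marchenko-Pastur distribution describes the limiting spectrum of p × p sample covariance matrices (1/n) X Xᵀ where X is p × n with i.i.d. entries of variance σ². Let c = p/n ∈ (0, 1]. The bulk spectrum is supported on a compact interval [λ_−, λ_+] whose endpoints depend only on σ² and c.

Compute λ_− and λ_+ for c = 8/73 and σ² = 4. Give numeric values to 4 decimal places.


c = 8/73 = 0.109589; √c = 0.331042.
λ_− = σ² (1 − √c)² = 4 · (1 − 0.331042)² = 4 · (0.668958)² = 1.790017.
λ_+ = σ² (1 + √c)² = 4 · (1 + 0.331042)² = 4 · (1.331042)² = 7.086695.

Rounded to 4 decimal places: λ_− ≈ 1.7900, λ_+ ≈ 7.0867.


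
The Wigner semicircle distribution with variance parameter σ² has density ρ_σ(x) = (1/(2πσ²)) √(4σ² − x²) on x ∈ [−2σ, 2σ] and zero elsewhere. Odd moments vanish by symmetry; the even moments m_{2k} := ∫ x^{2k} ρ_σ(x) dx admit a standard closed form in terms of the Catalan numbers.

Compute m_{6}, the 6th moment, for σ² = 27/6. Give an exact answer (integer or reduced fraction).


By the scaled semicircle moment identity, m_{2k} = σ^{2k} · C_k with k = 3.
C_3 = (1/(k+1)) · C(2k, k) = (1/4) · C(6, 3) = (1/4) · 20 = 5.
σ^{2k} = (σ²)^k = (27/6)^3 = 729/8.

Therefore m_{6} = σ^{6} · C_3 = (729/8) · 5 = 3645/8.


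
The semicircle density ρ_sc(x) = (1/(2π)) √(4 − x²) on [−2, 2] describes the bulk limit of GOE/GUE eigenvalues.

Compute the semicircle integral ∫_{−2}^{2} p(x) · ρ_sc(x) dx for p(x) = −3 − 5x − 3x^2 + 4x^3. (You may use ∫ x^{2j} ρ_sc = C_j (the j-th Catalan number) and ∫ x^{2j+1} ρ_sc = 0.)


Write p(x) = Σ a_i x^i, split into monomials and integrate each against ρ_sc separately.
Using ∫ x^{2j} ρ_sc = C_j = (1/(j+1)) C(2j, j) (Catalan numbers) and ∫ x^{2j+1} ρ_sc = 0 (odd monomials vanish by symmetry):
  i = 0 (even): a_0 · C_{0} = -3 · 1 = -3
  i = 1 (odd): ∫ x^1 ρ_sc = 0 (vanishes)
  i = 2 (even): a_2 · C_{1} = -3 · 1 = -3
  i = 3 (odd): ∫ x^3 ρ_sc = 0 (vanishes)

Summing the contributions: ∫_{−2}^{2} p(x) ρ_sc(x) dx = (-3) + (-3) = -6.


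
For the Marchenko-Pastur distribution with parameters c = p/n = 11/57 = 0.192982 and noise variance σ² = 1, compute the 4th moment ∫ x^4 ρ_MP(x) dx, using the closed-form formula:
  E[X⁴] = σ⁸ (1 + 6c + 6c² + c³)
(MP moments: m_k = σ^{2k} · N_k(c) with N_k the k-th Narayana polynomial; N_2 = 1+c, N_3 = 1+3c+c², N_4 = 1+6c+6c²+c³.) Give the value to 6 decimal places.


E[X⁴] = σ⁸ (1 + 6c + 6c² + c³) (fourth MP moment). With σ² = 1 (so σ⁸ = 1) and c = 11/57 = 0.192982: E[X⁴] = 1 · (1 + 6·0.192982 + 6·(0.192982)² + (0.192982)³) = 1 · 2.388535.

So E[X^4] = 2.388535.


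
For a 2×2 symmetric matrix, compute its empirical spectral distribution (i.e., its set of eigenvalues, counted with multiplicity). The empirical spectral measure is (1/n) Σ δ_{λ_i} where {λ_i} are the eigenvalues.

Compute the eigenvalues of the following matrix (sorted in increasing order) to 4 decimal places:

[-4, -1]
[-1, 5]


Since M is real symmetric, both eigenvalues are real; they are the roots of det(λI − M) = λ² − (tr M) λ + det M.
tr M = -4 + 5 = 1.
det M = (-4)·5 − (-1)² = -20 − 1 = -21.
Characteristic polynomial: λ² − λ − 21 = 0.
Discriminant Δ = (tr M)² − 4·det M = 1 − (-84) = 85; √Δ = 9.219544.
λ = (tr M ± √Δ)/2 = (1 ± 9.219544)/2, giving (tr M − √Δ)/2 = -4.1098 and (tr M + √Δ)/2 = 5.1098.

Eigenvalues sorted in increasing order: [-4.1098, 5.1098].


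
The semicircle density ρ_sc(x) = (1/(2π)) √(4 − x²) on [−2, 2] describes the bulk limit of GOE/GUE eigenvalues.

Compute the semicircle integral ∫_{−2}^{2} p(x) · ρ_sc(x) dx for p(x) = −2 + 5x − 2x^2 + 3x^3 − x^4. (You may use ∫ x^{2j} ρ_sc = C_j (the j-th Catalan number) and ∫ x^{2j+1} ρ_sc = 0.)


Write p(x) = Σ a_i x^i, split into monomials and integrate each against ρ_sc separately.
Using ∫ x^{2j} ρ_sc = C_j = (1/(j+1)) C(2j, j) (Catalan numbers) and ∫ x^{2j+1} ρ_sc = 0 (odd monomials vanish by symmetry):
  i = 0 (even): a_0 · C_{0} = -2 · 1 = -2
  i = 1 (odd): ∫ x^1 ρ_sc = 0 (vanishes)
  i = 2 (even): a_2 · C_{1} = -2 · 1 = -2
  i = 3 (odd): ∫ x^3 ρ_sc = 0 (vanishes)
  i = 4 (even): a_4 · C_{2} = -1 · 2 = -2

Summing the contributions: ∫_{−2}^{2} p(x) ρ_sc(x) dx = (-2) + (-2) + (-2) = -6.


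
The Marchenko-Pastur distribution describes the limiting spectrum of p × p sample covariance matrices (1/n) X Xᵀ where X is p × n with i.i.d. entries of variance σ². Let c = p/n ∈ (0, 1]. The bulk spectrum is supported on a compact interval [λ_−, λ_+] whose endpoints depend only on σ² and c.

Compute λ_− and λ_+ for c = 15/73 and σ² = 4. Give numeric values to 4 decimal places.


c = 15/73 = 0.205479; √c = 0.453298.
λ_− = σ² (1 − √c)² = 4 · (1 − 0.453298)² = 4 · (0.546702)² = 1.195530.
λ_+ = σ² (1 + √c)² = 4 · (1 + 0.453298)² = 4 · (1.453298)² = 8.448305.

Rounded to 4 decimal places: λ_− ≈ 1.1955, λ_+ ≈ 8.4483.


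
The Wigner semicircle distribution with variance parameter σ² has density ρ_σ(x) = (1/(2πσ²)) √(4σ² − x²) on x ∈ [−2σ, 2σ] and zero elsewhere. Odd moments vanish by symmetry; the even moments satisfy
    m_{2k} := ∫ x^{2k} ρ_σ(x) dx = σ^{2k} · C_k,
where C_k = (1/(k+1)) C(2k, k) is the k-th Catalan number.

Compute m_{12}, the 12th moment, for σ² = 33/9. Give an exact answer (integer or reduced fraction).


By the scaled semicircle moment identity, m_{2k} = σ^{2k} · C_k with k = 6.
C_6 = (1/(k+1)) · C(2k, k) = (1/7) · C(12, 6) = (1/7) · 924 = 132.
σ^{2k} = (σ²)^k = (33/9)^6 = 1771561/729.

Therefore m_{12} = σ^{12} · C_6 = (1771561/729) · 132 = 77948684/243.


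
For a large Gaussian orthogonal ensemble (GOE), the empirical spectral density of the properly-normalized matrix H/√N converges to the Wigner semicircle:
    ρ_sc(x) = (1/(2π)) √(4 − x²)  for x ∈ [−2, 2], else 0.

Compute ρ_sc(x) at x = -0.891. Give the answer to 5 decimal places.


ρ_sc(x) = (1/(2π)) √(4 − x²). With x = -0.891:
  4 − x² = 4 − (-0.891)² = 4 − 0.793881 = 3.206119.
  √(4 − x²) = 1.790564.
  1/(2π) = 0.159155.
  ρ_sc(-0.891) = 0.159155 · 1.790564 = 0.284977.

Rounded to 5 decimal places: ρ_sc(-0.891) ≈ 0.28498.


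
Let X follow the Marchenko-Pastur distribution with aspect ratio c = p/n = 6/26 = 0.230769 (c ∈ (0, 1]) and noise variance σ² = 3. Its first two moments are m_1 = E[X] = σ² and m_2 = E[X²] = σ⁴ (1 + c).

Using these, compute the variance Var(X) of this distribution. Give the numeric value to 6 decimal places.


m_1 = E[X] = σ² = 3, so m_1² = 9.
m_2 = E[X²] = σ⁴ (1 + c) = 9 · (1 + 0.230769) = 9 · 1.230769 = 11.076923.
(Note m_2 − m_1² simplifies to c · σ⁴ = 0.230769 · 9.)

Var(X) = m_2 − m_1² = 11.076923 − 9 = 2.076923.


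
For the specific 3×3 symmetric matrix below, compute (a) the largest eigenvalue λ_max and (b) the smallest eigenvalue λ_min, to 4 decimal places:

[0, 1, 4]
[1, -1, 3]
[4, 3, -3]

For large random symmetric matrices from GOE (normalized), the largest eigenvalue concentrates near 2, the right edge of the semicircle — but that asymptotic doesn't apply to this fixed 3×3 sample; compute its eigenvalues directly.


Since M is real symmetric, all three eigenvalues are real; they are the roots of det(λI − M) = λ³ − (tr M) λ² + s λ − det M, where s is the sum of the principal 2×2 minors.
tr M = 0 + (-1) + (-3) = -4.
s = (0·(-1) − 1²) + (0·(-3) − 4²) + ((-1)·(-3) − 3²) = -1 + (-16) + (-6) = -23.
det M (expand along row 1) = 0·(-6) − 1·(-15) + 4·7 = 43.
Characteristic polynomial: λ³ + 4λ² − 23λ − 43 = 0.
Substitute λ = y + (tr M)/3 = y − 1.333333 to remove the quadratic term: y³ + p·y + q = 0 with p = s − (tr M)²/3 = -28.333333 and q = −2(tr M)³/27 + (tr M)·s/3 − det M = -7.592593.
Three real roots ⇒ use the trigonometric (Viète) form: r = 2√(−p/3) = 6.146363, φ = arccos(3q/(p·r)) = arccos(0.130796) = 1.439624 rad.
y_k = r·cos(φ/3 − 2πk/3) for k = 0, 1, 2 gives y = 5.452148, -0.268658, -5.183490.
λ_k = y_k − 1.333333 gives λ = 4.1188, -1.6020, -6.5168 (check: the sum is -4.0000 = tr M).

Hence λ_max = 4.1188 and λ_min = -6.5168.


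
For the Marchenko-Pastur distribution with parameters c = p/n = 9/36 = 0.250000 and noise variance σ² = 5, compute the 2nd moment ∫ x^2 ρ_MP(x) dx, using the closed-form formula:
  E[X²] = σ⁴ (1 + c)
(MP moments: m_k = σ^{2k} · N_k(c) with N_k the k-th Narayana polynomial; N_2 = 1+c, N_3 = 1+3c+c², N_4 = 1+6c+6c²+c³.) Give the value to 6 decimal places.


E[X²] = σ⁴ (1 + c) (second MP moment). With σ² = 5 (so σ⁴ = 25) and c = 9/36 = 0.250000: E[X²] = 25 · (1 + 0.250000) = 25 · 1.250000.

So E[X^2] = 31.250000.


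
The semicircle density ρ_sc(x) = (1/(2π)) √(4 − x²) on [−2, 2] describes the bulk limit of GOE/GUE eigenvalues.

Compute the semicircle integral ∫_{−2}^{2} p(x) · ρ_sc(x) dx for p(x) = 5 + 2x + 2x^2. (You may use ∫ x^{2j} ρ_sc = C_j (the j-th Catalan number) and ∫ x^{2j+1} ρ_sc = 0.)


Write p(x) = Σ a_i x^i, split into monomials and integrate each against ρ_sc separately.
Using ∫ x^{2j} ρ_sc = C_j = (1/(j+1)) C(2j, j) (Catalan numbers) and ∫ x^{2j+1} ρ_sc = 0 (odd monomials vanish by symmetry):
  i = 0 (even): a_0 · C_{0} = 5 · 1 = 5
  i = 1 (odd): ∫ x^1 ρ_sc = 0 (vanishes)
  i = 2 (even): a_2 · C_{1} = 2 · 1 = 2

Summing the contributions: ∫_{−2}^{2} p(x) ρ_sc(x) dx = 5 + 2 = 7.


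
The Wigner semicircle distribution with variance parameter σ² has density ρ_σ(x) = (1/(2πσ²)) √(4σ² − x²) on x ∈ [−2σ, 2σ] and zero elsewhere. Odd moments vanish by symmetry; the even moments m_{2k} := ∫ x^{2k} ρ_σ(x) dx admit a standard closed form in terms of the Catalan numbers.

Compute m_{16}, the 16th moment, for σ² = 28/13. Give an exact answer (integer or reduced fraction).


By the scaled semicircle moment identity, m_{2k} = σ^{2k} · C_k with k = 8.
C_8 = (1/(k+1)) · C(2k, k) = (1/9) · C(16, 8) = (1/9) · 12870 = 1430.
σ^{2k} = (σ²)^k = (28/13)^8 = 377801998336/815730721.

Therefore m_{16} = σ^{16} · C_8 = (377801998336/815730721) · 1430 = 41558219816960/62748517.


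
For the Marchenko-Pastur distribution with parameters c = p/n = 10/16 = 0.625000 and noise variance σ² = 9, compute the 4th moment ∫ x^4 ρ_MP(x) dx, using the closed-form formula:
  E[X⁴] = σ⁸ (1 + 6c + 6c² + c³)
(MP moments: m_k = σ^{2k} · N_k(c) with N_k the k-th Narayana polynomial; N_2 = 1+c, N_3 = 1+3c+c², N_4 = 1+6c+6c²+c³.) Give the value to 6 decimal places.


E[X⁴] = σ⁸ (1 + 6c + 6c² + c³) (fourth MP moment). With σ² = 9 (so σ⁸ = 6561) and c = 10/16 = 0.625000: E[X⁴] = 6561 · (1 + 6·0.625000 + 6·(0.625000)² + (0.625000)³) = 6561 · 7.337891.

So E[X^4] = 48143.900391.


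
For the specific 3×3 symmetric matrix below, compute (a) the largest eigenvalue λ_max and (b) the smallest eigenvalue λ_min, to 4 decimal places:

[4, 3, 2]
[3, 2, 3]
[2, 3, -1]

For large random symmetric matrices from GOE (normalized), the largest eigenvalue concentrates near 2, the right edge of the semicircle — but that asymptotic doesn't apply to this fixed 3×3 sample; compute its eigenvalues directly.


Since M is real symmetric, all three eigenvalues are real; they are the roots of det(λI − M) = λ³ − (tr M) λ² + s λ − det M, where s is the sum of the principal 2×2 minors.
tr M = 4 + 2 + (-1) = 5.
s = (4·2 − 3²) + (4·(-1) − 2²) + (2·(-1) − 3²) = -1 + (-8) + (-11) = -20.
det M (expand along row 1) = 4·(-11) − 3·(-9) + 2·5 = -7.
Characteristic polynomial: λ³ − 5λ² − 20λ + 7 = 0.
Substitute λ = y + (tr M)/3 = y + 1.666667 to remove the quadratic term: y³ + p·y + q = 0 with p = s − (tr M)²/3 = -28.333333 and q = −2(tr M)³/27 + (tr M)·s/3 − det M = -35.592593.
Three real roots ⇒ use the trigonometric (Viète) form: r = 2√(−p/3) = 6.146363, φ = arccos(3q/(p·r)) = arccos(0.613148) = 0.910757 rad.
y_k = r·cos(φ/3 − 2πk/3) for k = 0, 1, 2 gives y = 5.865294, -1.341396, -4.523898.
λ_k = y_k + 1.666667 gives λ = 7.5320, 0.3253, -2.8572 (check: the sum is 5.0000 = tr M).

Hence λ_max = 7.5320 and λ_min = -2.8572.


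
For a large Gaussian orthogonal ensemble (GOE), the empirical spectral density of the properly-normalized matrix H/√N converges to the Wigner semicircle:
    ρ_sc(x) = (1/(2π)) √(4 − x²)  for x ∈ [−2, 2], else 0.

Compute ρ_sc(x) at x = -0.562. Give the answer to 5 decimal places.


ρ_sc(x) = (1/(2π)) √(4 − x²). With x = -0.562:
  4 − x² = 4 − (-0.562)² = 4 − 0.315844 = 3.684156.
  √(4 − x²) = 1.919416.
  1/(2π) = 0.159155.
  ρ_sc(-0.562) = 0.159155 · 1.919416 = 0.305484.

Rounded to 5 decimal places: ρ_sc(-0.562) ≈ 0.30548.


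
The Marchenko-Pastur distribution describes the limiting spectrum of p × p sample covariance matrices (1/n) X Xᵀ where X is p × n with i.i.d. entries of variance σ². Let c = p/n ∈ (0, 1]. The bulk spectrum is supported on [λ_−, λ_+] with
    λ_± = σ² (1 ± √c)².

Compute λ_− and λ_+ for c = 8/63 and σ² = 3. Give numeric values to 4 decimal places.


c = 8/63 = 0.126984; √c = 0.356348.
λ_− = σ² (1 − √c)² = 3 · (1 − 0.356348)² = 3 · (0.643652)² = 1.242862.
λ_+ = σ² (1 + √c)² = 3 · (1 + 0.356348)² = 3 · (1.356348)² = 5.519042.

Rounded to 4 decimal places: λ_− ≈ 1.2429, λ_+ ≈ 5.5190.


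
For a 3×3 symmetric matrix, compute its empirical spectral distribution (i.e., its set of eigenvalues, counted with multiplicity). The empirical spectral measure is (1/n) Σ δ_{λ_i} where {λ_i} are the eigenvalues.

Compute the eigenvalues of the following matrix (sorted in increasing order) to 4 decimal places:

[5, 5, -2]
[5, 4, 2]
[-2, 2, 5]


Since M is real symmetric, all three eigenvalues are real; they are the roots of det(λI − M) = λ³ − (tr M) λ² + s λ − det M, where s is the sum of the principal 2×2 minors.
tr M = 5 + 4 + 5 = 14.
s = (5·4 − 5²) + (5·5 − (-2)²) + (4·5 − 2²) = -5 + 21 + 16 = 32.
det M (expand along row 1) = 5·16 − 5·29 + (-2)·18 = -101.
Characteristic polynomial: λ³ − 14λ² + 32λ + 101 = 0.
Substitute λ = y + (tr M)/3 = y + 4.666667 to remove the quadratic term: y³ + p·y + q = 0 with p = s − (tr M)²/3 = -33.333333 and q = −2(tr M)³/27 + (tr M)·s/3 − det M = 47.074074.
Three real roots ⇒ use the trigonometric (Viète) form: r = 2√(−p/3) = 6.666667, φ = arccos(3q/(p·r)) = arccos(-0.635500) = 2.259452 rad.
y_k = r·cos(φ/3 − 2πk/3) for k = 0, 1, 2 gives y = 4.863584, 1.516942, -6.380526.
λ_k = y_k + 4.666667 gives λ = 9.5303, 6.1836, -1.7139 (check: the sum is 14.0000 = tr M).

Eigenvalues sorted in increasing order: [-1.7139, 6.1836, 9.5303].


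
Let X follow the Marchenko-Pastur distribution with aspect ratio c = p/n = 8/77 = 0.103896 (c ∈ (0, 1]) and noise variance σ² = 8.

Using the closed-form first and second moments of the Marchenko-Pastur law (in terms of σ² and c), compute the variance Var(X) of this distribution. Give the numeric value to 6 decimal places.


Recall the MP moments m_1 = E[X] = σ² and m_2 = E[X²] = σ⁴ (1 + c).
m_1 = E[X] = σ² = 8, so m_1² = 64.
m_2 = E[X²] = σ⁴ (1 + c) = 64 · (1 + 0.103896) = 64 · 1.103896 = 70.649351.
(Note m_2 − m_1² simplifies to c · σ⁴ = 0.103896 · 64.)

Var(X) = m_2 − m_1² = 70.649351 − 64 = 6.649351.


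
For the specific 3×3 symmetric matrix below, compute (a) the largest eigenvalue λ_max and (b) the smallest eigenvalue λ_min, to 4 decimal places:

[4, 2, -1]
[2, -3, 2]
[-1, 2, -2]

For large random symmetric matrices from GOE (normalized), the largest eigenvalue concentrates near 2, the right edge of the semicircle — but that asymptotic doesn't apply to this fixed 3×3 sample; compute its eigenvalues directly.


Since M is real symmetric, all three eigenvalues are real; they are the roots of det(λI − M) = λ³ − (tr M) λ² + s λ − det M, where s is the sum of the principal 2×2 minors.
tr M = 4 + (-3) + (-2) = -1.
s = (4·(-3) − 2²) + (4·(-2) − (-1)²) + ((-3)·(-2) − 2²) = -16 + (-9) + 2 = -23.
det M (expand along row 1) = 4·2 − 2·(-2) + (-1)·1 = 11.
Characteristic polynomial: λ³ + λ² − 23λ − 11 = 0.
Substitute λ = y + (tr M)/3 = y − 0.333333 to remove the quadratic term: y³ + p·y + q = 0 with p = s − (tr M)²/3 = -23.333333 and q = −2(tr M)³/27 + (tr M)·s/3 − det M = -3.259259.
Three real roots ⇒ use the trigonometric (Viète) form: r = 2√(−p/3) = 5.577734, φ = arccos(3q/(p·r)) = arccos(0.075129) = 1.495597 rad.
y_k = r·cos(φ/3 − 2πk/3) for k = 0, 1, 2 gives y = 4.898841, -0.139800, -4.759042.
λ_k = y_k − 0.333333 gives λ = 4.5655, -0.4731, -5.0924 (check: the sum is -1.0000 = tr M).

Hence λ_max = 4.5655 and λ_min = -5.0924.
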